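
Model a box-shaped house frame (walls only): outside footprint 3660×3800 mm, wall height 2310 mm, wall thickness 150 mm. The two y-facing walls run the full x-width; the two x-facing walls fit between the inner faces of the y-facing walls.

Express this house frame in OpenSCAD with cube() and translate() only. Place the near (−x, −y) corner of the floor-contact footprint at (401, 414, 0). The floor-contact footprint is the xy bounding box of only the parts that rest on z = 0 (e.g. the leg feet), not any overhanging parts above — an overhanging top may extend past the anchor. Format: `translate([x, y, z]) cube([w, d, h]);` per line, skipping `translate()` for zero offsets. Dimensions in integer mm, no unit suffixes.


translate([401, 414, 0]) cube([3660, 150, 2310]);
translate([401, 4064, 0]) cube([3660, 150, 2310]);
translate([401, 564, 0]) cube([150, 3500, 2310]);
translate([3911, 564, 0]) cube([150, 3500, 2310]);


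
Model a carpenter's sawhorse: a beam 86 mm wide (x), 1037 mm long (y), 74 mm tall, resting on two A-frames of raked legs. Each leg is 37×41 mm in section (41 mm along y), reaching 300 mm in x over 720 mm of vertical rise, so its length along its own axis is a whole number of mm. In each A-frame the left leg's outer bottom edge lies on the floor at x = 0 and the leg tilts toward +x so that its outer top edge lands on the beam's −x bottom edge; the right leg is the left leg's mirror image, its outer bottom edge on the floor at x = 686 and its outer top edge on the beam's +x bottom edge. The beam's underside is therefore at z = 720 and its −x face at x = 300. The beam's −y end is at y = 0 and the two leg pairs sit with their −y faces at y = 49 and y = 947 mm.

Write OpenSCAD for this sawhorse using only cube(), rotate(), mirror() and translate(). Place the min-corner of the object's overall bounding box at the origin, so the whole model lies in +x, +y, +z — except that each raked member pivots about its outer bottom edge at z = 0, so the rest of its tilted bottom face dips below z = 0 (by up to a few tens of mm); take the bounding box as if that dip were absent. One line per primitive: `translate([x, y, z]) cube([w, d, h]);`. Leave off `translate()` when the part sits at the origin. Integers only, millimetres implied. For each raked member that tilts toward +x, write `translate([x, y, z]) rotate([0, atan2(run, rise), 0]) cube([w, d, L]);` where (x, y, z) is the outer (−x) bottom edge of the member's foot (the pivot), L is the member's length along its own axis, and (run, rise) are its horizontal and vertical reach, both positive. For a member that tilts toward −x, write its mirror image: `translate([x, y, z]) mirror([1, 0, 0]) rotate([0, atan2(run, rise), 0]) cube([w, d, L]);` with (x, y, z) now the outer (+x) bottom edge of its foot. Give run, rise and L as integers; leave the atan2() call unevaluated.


translate([300, 0, 720]) cube([86, 1037, 74]);
translate([0, 49, 0]) rotate([0, atan2(300, 720), 0]) cube([37, 41, 780]);
translate([686, 49, 0]) mirror([1, 0, 0]) rotate([0, atan2(300, 720), 0]) cube([37, 41, 780]);
translate([0, 947, 0]) rotate([0, atan2(300, 720), 0]) cube([37, 41, 780]);
translate([686, 947, 0]) mirror([1, 0, 0]) rotate([0, atan2(300, 720), 0]) cube([37, 41, 780]);


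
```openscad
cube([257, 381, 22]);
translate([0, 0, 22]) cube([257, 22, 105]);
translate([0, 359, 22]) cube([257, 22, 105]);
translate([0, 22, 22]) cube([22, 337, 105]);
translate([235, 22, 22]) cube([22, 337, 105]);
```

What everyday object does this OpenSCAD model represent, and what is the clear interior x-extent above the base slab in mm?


An open box. The internal width is 213 mm.

A 257×381 base slab with four walls standing on it — an open box. The base is 257 mm wide and the walls are 22 mm thick, so the internal width is 257 − 2 × 22 = 213 mm.


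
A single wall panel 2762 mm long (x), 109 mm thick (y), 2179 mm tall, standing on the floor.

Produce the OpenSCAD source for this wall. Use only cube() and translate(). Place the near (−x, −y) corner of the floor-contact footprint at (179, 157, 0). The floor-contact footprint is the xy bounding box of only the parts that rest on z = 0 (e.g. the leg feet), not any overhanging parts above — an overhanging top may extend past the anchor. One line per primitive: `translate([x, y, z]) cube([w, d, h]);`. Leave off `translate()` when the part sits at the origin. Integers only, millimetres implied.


translate([179, 157, 0]) cube([2762, 109, 2179]);


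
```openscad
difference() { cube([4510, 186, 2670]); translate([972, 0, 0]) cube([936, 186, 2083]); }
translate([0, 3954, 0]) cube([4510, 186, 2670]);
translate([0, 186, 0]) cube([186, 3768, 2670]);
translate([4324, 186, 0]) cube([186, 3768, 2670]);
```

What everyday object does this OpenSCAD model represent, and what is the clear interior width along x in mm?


A single room. The interior width is 4138 mm.

Four walls enclosing a rectangle with a door in the front wall — a room. Outside width 4510 minus two 186 mm walls gives 4138 mm.


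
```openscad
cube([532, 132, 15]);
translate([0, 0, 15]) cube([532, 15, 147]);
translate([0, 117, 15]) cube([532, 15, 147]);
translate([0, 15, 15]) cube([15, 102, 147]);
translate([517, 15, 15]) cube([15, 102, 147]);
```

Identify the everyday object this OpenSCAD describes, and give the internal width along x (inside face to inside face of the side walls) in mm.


An open box. The internal width is 502 mm.

A 532×132 base slab with four walls standing on it — an open box. The base is 532 mm wide and the walls are 15 mm thick, so the internal width is 532 − 2 × 15 = 502 mm.


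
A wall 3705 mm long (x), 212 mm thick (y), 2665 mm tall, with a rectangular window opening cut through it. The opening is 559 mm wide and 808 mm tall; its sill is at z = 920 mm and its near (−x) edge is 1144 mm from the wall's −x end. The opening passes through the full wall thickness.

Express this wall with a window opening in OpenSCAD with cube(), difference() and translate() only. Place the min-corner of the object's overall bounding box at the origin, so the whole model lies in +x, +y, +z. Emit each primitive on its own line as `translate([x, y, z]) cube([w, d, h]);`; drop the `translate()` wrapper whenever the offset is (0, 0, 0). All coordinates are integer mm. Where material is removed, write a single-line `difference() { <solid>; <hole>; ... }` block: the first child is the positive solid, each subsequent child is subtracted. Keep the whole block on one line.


difference() { cube([3705, 212, 2665]); translate([1144, 0, 920]) cube([559, 212, 808]); }


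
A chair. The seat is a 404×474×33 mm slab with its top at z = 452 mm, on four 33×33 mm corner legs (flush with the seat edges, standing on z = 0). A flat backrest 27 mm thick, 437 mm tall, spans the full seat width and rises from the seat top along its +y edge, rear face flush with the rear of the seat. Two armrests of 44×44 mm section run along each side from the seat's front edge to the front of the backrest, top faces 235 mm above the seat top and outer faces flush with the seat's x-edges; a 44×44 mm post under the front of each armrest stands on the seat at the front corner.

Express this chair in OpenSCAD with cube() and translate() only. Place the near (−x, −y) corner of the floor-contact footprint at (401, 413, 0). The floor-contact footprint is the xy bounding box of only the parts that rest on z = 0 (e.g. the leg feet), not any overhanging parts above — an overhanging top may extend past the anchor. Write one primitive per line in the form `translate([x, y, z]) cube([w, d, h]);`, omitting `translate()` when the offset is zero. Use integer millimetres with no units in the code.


translate([401, 413, 419]) cube([404, 474, 33]);
translate([401, 413, 0]) cube([33, 33, 419]);
translate([772, 413, 0]) cube([33, 33, 419]);
translate([401, 854, 0]) cube([33, 33, 419]);
translate([772, 854, 0]) cube([33, 33, 419]);
translate([401, 860, 452]) cube([404, 27, 437]);
translate([401, 413, 643]) cube([44, 447, 44]);
translate([761, 413, 643]) cube([44, 447, 44]);
translate([401, 413, 452]) cube([44, 44, 191]);
translate([761, 413, 452]) cube([44, 44, 191]);


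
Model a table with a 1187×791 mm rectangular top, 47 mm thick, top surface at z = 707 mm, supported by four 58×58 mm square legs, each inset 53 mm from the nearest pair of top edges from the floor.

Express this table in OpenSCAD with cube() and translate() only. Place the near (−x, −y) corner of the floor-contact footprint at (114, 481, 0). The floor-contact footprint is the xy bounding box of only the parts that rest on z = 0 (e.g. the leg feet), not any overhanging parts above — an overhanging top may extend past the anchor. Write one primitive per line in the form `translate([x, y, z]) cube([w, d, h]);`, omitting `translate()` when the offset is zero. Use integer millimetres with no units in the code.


// leg_h = 707 - 47 = 660
translate([61, 428, 660]) cube([1187, 791, 47]);
translate([114, 481, 0]) cube([58, 58, 660]);
translate([1137, 481, 0]) cube([58, 58, 660]);
translate([114, 1108, 0]) cube([58, 58, 660]);
translate([1137, 1108, 0]) cube([58, 58, 660]);


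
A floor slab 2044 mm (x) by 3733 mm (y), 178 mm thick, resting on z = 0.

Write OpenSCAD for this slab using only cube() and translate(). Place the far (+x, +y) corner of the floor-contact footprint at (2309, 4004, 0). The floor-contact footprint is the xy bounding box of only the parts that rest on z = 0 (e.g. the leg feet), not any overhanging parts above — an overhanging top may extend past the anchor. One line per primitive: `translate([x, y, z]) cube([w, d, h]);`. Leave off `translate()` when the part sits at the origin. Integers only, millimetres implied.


translate([265, 271, 0]) cube([2044, 3733, 178]);


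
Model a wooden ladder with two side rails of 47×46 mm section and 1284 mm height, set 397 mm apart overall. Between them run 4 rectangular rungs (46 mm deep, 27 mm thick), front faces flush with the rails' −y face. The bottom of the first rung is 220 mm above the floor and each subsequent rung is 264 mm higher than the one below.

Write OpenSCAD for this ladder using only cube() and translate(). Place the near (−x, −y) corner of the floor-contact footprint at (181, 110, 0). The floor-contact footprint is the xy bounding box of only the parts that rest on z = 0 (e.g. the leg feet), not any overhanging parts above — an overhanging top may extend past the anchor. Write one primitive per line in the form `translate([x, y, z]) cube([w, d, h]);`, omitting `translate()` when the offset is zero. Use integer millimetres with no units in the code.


translate([181, 110, 0]) cube([47, 46, 1284]);
translate([531, 110, 0]) cube([47, 46, 1284]);
translate([228, 110, 220]) cube([303, 46, 27]);
translate([228, 110, 484]) cube([303, 46, 27]);
translate([228, 110, 748]) cube([303, 46, 27]);
translate([228, 110, 1012]) cube([303, 46, 27]);


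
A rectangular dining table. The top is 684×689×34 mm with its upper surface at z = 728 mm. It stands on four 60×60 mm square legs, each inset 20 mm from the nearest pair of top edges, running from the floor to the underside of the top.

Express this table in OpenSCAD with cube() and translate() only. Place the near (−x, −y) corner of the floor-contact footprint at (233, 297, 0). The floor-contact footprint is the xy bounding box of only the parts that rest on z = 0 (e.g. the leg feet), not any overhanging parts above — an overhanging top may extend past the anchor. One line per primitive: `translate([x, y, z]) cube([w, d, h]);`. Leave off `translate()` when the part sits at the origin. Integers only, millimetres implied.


// leg_h = 728 - 34 = 694
translate([213, 277, 694]) cube([684, 689, 34]);
translate([233, 297, 0]) cube([60, 60, 694]);
translate([817, 297, 0]) cube([60, 60, 694]);
translate([233, 886, 0]) cube([60, 60, 694]);
translate([817, 886, 0]) cube([60, 60, 694]);


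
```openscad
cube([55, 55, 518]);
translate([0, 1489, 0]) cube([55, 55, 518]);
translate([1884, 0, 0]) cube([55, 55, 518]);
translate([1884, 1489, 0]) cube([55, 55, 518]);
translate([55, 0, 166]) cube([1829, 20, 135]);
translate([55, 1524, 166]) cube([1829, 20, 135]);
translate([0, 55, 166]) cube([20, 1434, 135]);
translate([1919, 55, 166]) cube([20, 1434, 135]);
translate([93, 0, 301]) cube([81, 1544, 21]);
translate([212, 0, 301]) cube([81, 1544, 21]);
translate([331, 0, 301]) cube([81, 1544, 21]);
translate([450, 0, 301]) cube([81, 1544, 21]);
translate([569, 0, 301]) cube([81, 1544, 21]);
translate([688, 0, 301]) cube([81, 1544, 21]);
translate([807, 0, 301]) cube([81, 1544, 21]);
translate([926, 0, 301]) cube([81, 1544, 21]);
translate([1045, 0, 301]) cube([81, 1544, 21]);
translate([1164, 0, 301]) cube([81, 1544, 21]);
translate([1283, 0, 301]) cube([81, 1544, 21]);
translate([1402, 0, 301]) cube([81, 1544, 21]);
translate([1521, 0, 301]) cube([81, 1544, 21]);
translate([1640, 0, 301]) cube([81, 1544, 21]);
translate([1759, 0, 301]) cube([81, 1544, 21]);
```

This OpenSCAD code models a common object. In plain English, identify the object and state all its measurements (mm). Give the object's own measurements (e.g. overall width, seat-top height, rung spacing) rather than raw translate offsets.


A bed frame 1939 mm long (x) by 1544 mm wide (y). Four 55×55 mm corner posts, 518 mm tall, at the corners of the footprint. Four rails of 20 mm thickness and 135 mm height run between adjacent posts with their undersides at z = 166 mm, their outer faces flush with the outside of the frame (the two x-running rails run between the posts' inner faces; the two y-running rails run between the posts' inner faces). 15 slats, each 81 mm wide (x) and 21 mm thick, lie across the top of the two x-running rails, running the full 1544 mm width of the frame in y; along x they sit between the end posts with a 38 mm gap after the −x posts and between neighbouring slats, leaving 44 mm before the +x posts.


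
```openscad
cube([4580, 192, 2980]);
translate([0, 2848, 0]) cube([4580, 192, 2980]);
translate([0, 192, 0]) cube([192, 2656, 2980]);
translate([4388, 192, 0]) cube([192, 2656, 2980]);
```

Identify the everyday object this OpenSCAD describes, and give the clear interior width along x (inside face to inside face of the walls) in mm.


A house (or room) frame. The interior width is 4196 mm.

Four 2980 mm walls enclosing a rectangle with no floor or roof — a room or house frame. Outside width is 4580 mm and wall thickness is 192 mm, so the interior width is 4580 − 2 × 192 = 4196 mm.


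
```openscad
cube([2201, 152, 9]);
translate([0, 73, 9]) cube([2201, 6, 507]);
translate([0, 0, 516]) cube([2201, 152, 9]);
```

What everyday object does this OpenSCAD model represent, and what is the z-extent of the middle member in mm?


An I-beam. The web height is 507 mm.

Two wide flanges with a thin centred web — an I-beam. Overall 525 mm minus two 9 mm flanges gives a web of 525 − 2·9 = 507 mm.


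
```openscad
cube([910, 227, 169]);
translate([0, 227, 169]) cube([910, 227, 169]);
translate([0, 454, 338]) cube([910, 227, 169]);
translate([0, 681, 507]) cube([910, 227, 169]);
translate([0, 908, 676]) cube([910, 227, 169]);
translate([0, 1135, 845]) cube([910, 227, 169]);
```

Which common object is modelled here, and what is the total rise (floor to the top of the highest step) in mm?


A staircase. The total rise is 1014 mm.

6 identical blocks, each offset up and back from the previous — a staircase. Each step is 169 mm tall and there are 6 of them, so the total rise is 6 × 169 = 1014 mm.


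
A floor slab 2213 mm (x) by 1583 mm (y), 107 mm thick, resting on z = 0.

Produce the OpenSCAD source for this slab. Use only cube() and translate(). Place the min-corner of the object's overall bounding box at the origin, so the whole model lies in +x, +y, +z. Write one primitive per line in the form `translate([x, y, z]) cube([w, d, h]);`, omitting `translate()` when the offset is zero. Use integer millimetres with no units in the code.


cube([2213, 1583, 107]);


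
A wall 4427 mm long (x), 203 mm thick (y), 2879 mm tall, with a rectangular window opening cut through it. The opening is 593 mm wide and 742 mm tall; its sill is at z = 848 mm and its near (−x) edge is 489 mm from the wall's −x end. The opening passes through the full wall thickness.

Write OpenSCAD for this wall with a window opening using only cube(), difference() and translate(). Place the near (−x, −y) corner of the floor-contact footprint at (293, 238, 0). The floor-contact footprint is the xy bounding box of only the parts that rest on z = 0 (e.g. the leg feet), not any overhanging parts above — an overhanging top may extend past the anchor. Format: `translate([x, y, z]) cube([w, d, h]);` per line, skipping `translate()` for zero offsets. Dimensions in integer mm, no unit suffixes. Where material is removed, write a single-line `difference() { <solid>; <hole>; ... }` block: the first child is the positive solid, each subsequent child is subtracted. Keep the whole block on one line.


difference() { translate([293, 238, 0]) cube([4427, 203, 2879]); translate([782, 238, 848]) cube([593, 203, 742]); }


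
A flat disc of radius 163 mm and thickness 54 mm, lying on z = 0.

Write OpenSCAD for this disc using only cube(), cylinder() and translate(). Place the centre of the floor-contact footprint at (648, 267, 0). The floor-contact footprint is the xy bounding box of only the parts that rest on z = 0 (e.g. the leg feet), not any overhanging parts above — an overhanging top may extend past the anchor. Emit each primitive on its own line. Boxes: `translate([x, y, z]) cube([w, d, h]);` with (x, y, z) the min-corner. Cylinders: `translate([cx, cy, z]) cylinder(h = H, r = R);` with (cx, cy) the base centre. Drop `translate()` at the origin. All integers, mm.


translate([648, 267, 0]) cylinder(h = 54, r = 163);


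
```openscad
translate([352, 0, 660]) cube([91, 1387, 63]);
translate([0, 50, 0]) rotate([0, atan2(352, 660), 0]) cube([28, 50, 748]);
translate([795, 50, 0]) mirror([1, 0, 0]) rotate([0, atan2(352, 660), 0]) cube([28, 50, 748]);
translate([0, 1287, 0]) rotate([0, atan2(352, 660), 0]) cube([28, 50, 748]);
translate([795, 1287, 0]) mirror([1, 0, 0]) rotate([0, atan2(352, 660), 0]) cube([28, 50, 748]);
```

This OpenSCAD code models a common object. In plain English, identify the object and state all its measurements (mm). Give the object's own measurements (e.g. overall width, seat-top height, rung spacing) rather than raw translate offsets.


A sawhorse. A 91×1387×63 mm beam (x, y, z) sits on two A-frame leg pairs. Each pair is two raked legs of 28×50 mm section (50 mm along y) splaying symmetrically in x. Each leg rises 660 mm vertically over 352 mm of horizontal reach and is 748 mm long along its own axis. Every leg's outer bottom edge rests on the floor and its outer top edge meets a bottom edge of the beam — the left legs (tilting toward +x) meet the beam's −x bottom edge, the right legs (their mirror images, tilting toward −x) meet its +x bottom edge — so the leg tops tuck under the beam, the beam's underside is 660 mm above the floor, and the feet are 795 mm apart outside-to-outside with the beam centred between them. The two leg pairs are set in 50 mm from either end of the beam.


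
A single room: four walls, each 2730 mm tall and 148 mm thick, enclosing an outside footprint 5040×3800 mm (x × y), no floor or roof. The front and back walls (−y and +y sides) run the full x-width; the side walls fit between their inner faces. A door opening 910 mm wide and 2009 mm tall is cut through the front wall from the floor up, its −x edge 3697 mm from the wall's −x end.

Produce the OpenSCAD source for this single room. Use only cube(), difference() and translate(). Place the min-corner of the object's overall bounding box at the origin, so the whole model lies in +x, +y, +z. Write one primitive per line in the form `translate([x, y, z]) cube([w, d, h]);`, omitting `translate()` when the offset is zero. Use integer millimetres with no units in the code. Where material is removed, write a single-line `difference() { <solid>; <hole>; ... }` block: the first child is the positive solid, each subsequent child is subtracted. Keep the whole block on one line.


difference() { cube([5040, 148, 2730]); translate([3697, 0, 0]) cube([910, 148, 2009]); }
translate([0, 3652, 0]) cube([5040, 148, 2730]);
translate([0, 148, 0]) cube([148, 3504, 2730]);
translate([4892, 148, 0]) cube([148, 3504, 2730]);


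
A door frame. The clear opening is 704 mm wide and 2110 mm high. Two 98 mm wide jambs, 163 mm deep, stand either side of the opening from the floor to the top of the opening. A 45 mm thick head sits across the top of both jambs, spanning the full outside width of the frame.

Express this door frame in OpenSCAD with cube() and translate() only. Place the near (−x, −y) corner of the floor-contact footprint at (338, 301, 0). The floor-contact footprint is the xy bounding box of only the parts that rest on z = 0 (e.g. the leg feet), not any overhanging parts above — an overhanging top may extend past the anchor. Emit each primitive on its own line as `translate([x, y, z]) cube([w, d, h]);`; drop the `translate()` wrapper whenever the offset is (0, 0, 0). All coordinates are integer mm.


translate([338, 301, 0]) cube([98, 163, 2110]);
translate([1140, 301, 0]) cube([98, 163, 2110]);
translate([338, 301, 2110]) cube([900, 163, 45]);


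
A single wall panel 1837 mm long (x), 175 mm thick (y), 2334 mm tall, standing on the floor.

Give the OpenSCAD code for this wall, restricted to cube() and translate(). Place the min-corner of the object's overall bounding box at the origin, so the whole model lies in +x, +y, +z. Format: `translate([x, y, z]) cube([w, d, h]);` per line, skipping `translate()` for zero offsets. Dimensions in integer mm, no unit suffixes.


cube([1837, 175, 2334]);


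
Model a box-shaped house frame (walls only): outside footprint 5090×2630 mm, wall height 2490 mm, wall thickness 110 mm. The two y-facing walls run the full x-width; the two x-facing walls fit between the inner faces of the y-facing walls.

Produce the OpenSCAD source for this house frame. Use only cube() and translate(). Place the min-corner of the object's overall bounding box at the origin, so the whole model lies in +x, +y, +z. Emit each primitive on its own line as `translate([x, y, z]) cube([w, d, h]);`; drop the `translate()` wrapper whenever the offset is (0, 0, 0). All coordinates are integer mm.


cube([5090, 110, 2490]);
translate([0, 2520, 0]) cube([5090, 110, 2490]);
translate([0, 110, 0]) cube([110, 2410, 2490]);
translate([4980, 110, 0]) cube([110, 2410, 2490]);


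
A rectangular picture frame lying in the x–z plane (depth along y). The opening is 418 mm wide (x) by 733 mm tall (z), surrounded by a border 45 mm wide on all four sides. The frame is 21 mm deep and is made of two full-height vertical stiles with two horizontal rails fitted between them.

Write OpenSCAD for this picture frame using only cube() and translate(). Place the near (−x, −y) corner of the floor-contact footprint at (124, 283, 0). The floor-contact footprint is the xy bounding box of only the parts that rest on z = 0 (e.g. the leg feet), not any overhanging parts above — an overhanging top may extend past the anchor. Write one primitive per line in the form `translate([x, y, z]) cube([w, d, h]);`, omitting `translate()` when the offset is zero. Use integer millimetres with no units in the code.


translate([124, 283, 0]) cube([45, 21, 823]);
translate([587, 283, 0]) cube([45, 21, 823]);
translate([169, 283, 0]) cube([418, 21, 45]);
translate([169, 283, 778]) cube([418, 21, 45]);


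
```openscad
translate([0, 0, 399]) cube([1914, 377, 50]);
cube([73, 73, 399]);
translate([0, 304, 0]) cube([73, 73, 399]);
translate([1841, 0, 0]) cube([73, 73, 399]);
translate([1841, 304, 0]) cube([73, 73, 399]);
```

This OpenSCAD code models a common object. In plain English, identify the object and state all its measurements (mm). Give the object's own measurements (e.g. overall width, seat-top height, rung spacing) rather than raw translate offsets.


A bench: a 1914×377 mm seat slab, 50 mm thick, top at z = 449 mm, on four 73×73 mm square legs flush with the seat corners and standing on z = 0.


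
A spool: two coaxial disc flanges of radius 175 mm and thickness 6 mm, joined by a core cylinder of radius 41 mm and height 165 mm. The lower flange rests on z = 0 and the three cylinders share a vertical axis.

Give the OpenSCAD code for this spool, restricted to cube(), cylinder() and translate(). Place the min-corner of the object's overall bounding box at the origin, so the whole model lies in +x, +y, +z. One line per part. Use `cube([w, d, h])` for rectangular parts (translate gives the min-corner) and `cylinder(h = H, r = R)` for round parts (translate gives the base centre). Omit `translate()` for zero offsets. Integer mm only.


translate([175, 175, 0]) cylinder(h = 6, r = 175);
translate([175, 175, 6]) cylinder(h = 165, r = 41);
translate([175, 175, 171]) cylinder(h = 6, r = 175);


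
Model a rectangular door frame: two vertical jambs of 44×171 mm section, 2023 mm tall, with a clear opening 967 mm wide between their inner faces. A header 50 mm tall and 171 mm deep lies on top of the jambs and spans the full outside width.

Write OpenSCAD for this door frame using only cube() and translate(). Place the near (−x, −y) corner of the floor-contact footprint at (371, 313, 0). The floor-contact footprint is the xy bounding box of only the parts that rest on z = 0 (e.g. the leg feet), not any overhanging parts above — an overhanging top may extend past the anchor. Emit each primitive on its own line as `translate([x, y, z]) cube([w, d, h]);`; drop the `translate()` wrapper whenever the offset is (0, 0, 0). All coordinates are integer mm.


translate([371, 313, 0]) cube([44, 171, 2023]);
translate([1382, 313, 0]) cube([44, 171, 2023]);
translate([371, 313, 2023]) cube([1055, 171, 50]);


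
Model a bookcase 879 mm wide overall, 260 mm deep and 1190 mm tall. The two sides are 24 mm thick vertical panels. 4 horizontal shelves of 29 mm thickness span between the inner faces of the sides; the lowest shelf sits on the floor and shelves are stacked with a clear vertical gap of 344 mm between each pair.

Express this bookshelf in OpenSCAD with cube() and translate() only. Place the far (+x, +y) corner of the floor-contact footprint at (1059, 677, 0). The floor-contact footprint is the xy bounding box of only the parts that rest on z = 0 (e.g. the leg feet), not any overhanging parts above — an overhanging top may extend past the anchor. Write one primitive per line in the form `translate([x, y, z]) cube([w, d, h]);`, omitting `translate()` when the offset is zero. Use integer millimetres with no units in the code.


translate([180, 417, 0]) cube([24, 260, 1190]);
translate([1035, 417, 0]) cube([24, 260, 1190]);
translate([204, 417, 0]) cube([831, 260, 29]);
translate([204, 417, 373]) cube([831, 260, 29]);
translate([204, 417, 746]) cube([831, 260, 29]);
translate([204, 417, 1119]) cube([831, 260, 29]);


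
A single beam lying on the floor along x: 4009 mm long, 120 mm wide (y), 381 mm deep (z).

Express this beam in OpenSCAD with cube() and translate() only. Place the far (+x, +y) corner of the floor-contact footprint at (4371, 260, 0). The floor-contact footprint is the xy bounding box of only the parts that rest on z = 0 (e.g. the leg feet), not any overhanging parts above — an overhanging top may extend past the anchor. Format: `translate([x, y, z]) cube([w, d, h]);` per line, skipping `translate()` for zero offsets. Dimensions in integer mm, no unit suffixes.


translate([362, 140, 0]) cube([4009, 120, 381]);


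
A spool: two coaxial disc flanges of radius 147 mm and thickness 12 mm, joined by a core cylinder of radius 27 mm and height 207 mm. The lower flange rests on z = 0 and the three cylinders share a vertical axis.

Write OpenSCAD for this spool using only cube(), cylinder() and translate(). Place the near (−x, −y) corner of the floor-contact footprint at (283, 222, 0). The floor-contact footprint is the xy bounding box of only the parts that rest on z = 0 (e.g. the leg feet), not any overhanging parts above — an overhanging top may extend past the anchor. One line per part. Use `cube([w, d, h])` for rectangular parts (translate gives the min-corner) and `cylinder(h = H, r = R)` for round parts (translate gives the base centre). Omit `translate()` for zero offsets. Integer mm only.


translate([430, 369, 0]) cylinder(h = 12, r = 147);
translate([430, 369, 12]) cylinder(h = 207, r = 27);
translate([430, 369, 219]) cylinder(h = 12, r = 147);


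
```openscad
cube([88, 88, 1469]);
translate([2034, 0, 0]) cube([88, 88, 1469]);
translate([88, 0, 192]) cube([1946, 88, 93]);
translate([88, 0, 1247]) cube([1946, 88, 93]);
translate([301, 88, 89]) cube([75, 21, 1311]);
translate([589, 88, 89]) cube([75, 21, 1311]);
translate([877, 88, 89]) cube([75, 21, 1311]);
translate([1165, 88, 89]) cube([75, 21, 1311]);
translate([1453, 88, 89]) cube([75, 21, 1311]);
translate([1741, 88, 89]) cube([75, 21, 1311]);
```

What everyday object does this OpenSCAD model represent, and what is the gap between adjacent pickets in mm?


A fence section. The picket gap is 213 mm.

Two posts, two rails, 6 pickets — a fence section. Span 1946 mm holds 6 pickets of 75 mm with 7 equal gaps: ⌊(1946 − 6·75) / 7⌋ = 213 mm.


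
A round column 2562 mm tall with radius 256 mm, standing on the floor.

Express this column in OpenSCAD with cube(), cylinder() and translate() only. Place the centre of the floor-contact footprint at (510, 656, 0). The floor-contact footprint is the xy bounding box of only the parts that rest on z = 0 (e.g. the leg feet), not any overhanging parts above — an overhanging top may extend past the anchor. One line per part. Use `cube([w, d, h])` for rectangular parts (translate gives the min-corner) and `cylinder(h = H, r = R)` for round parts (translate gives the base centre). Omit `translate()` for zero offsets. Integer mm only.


translate([510, 656, 0]) cylinder(h = 2562, r = 256);


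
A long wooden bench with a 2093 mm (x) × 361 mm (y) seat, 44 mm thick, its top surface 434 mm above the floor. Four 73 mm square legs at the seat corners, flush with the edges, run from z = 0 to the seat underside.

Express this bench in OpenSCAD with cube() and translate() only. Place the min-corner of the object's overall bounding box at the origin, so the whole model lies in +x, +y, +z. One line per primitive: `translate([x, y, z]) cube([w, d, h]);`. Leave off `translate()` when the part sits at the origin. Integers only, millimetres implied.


translate([0, 0, 390]) cube([2093, 361, 44]);
cube([73, 73, 390]);
translate([0, 288, 0]) cube([73, 73, 390]);
translate([2020, 0, 0]) cube([73, 73, 390]);
translate([2020, 288, 0]) cube([73, 73, 390]);


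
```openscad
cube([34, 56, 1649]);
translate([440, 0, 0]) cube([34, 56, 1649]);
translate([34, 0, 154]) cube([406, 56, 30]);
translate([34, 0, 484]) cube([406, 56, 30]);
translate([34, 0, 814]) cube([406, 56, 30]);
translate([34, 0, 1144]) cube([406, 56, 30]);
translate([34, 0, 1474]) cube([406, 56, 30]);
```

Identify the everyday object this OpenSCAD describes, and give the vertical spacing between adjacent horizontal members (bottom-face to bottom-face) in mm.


A ladder. The rung spacing is 330 mm.

Two tall 34×56 posts with 5 short bars between them — a ladder. Adjacent rungs sit at z = 154 and z = 484, so the spacing is 484 − 154 = 330 mm.


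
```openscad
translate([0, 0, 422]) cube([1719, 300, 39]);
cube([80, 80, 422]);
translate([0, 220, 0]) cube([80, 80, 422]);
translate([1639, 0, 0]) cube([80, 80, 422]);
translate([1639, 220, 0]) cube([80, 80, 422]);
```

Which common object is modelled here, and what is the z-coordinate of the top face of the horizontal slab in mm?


A bench. The seat-top height is 461 mm.

A long slab on four corner posts — a bench. The slab sits at z = 422 with thickness 39, so the top is 422 + 39 = 461 mm.


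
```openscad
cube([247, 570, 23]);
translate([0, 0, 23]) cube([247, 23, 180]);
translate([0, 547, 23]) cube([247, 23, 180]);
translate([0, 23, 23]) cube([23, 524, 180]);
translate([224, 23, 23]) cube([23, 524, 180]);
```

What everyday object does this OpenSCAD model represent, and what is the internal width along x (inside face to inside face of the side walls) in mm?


An open box. The internal width is 201 mm.

A 247×570 base slab with four walls standing on it — an open box. The base is 247 mm wide and the walls are 23 mm thick, so the internal width is 247 − 2 × 23 = 201 mm.


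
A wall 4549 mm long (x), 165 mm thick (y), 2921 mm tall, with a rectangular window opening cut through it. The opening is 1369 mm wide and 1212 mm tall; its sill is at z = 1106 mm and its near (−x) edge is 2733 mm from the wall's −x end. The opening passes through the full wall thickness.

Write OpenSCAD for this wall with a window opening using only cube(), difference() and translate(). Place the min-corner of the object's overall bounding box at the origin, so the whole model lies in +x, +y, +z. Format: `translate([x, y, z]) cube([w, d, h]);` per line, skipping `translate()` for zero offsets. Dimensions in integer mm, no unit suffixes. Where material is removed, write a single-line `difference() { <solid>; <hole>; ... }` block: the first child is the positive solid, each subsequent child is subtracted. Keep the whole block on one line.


difference() { cube([4549, 165, 2921]); translate([2733, 0, 1106]) cube([1369, 165, 1212]); }


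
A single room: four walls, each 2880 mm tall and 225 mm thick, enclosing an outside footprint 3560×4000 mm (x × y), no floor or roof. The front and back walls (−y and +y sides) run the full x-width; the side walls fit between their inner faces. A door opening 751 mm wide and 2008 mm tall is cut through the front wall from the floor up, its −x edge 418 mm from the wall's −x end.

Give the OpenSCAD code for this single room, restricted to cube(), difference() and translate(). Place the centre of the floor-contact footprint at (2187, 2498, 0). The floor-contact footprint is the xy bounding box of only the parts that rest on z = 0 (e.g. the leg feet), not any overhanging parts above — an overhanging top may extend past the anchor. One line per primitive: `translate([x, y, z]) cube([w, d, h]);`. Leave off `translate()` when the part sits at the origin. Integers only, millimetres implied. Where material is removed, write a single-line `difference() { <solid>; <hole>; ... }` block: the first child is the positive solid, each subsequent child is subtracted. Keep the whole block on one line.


difference() { translate([407, 498, 0]) cube([3560, 225, 2880]); translate([825, 498, 0]) cube([751, 225, 2008]); }
translate([407, 4273, 0]) cube([3560, 225, 2880]);
translate([407, 723, 0]) cube([225, 3550, 2880]);
translate([3742, 723, 0]) cube([225, 3550, 2880]);


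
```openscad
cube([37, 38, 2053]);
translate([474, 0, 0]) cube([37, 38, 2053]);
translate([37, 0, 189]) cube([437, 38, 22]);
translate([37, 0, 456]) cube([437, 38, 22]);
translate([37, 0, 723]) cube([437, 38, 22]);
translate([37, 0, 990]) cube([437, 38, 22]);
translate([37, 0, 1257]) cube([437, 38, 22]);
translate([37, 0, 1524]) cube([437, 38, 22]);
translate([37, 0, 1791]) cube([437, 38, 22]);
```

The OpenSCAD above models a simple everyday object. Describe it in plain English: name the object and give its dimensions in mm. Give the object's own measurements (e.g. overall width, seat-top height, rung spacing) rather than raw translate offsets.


A straight ladder. Two 37×38 mm vertical rails, 2053 mm tall, stand 511 mm apart (outside-to-outside) with their front faces coplanar on the −y side. 7 rungs, each 38 mm deep and 22 mm tall, span between the inner faces of the rails, front faces flush with the rails. The lowest rung's underside is at z = 189 mm and rungs are spaced 267 mm apart (underside to underside).


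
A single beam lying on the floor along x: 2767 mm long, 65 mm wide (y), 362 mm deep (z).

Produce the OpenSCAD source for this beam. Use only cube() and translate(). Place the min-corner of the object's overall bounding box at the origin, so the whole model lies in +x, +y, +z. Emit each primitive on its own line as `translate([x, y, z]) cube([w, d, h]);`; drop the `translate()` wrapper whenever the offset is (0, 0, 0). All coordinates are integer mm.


cube([2767, 65, 362]);


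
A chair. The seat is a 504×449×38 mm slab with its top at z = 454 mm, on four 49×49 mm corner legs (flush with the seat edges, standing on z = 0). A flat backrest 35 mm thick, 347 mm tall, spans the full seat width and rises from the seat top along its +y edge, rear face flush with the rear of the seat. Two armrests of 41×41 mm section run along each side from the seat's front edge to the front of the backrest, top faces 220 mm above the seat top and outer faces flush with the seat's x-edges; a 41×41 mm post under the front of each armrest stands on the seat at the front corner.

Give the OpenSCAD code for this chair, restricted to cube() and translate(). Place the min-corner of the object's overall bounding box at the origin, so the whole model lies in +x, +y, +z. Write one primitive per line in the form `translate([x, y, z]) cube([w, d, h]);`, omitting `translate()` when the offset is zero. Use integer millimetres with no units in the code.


translate([0, 0, 416]) cube([504, 449, 38]);
cube([49, 49, 416]);
translate([455, 0, 0]) cube([49, 49, 416]);
translate([0, 400, 0]) cube([49, 49, 416]);
translate([455, 400, 0]) cube([49, 49, 416]);
translate([0, 414, 454]) cube([504, 35, 347]);
translate([0, 0, 633]) cube([41, 414, 41]);
translate([463, 0, 633]) cube([41, 414, 41]);
translate([0, 0, 454]) cube([41, 41, 179]);
translate([463, 0, 454]) cube([41, 41, 179]);


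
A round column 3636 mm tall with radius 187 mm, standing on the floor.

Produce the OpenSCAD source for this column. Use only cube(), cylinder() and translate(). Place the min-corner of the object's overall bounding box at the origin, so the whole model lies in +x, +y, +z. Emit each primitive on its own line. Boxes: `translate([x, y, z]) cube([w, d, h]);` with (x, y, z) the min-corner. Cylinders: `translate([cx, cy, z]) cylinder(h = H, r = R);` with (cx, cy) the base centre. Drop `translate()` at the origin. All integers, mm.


translate([187, 187, 0]) cylinder(h = 3636, r = 187);


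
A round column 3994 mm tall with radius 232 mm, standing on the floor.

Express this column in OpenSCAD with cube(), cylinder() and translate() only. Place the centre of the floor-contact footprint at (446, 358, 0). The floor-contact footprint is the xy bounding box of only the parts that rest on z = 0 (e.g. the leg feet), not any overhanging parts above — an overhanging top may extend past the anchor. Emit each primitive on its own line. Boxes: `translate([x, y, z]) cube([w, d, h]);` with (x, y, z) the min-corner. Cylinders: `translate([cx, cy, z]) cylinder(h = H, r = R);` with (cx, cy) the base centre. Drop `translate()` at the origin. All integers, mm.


translate([446, 358, 0]) cylinder(h = 3994, r = 232);


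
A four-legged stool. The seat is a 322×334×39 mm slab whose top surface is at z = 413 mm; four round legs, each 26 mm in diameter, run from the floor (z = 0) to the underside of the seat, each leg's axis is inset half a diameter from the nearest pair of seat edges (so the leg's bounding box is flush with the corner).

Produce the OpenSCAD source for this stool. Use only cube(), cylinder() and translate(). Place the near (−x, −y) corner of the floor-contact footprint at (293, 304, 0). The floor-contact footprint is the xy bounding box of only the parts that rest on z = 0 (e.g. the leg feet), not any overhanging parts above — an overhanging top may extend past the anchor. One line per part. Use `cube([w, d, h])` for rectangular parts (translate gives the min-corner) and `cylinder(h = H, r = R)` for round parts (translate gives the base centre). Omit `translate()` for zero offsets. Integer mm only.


// leg_h = 413 - 39 = 374
translate([293, 304, 374]) cube([322, 334, 39]);
translate([306, 317, 0]) cylinder(h = 374, r = 13);
translate([602, 317, 0]) cylinder(h = 374, r = 13);
translate([306, 625, 0]) cylinder(h = 374, r = 13);
translate([602, 625, 0]) cylinder(h = 374, r = 13);
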